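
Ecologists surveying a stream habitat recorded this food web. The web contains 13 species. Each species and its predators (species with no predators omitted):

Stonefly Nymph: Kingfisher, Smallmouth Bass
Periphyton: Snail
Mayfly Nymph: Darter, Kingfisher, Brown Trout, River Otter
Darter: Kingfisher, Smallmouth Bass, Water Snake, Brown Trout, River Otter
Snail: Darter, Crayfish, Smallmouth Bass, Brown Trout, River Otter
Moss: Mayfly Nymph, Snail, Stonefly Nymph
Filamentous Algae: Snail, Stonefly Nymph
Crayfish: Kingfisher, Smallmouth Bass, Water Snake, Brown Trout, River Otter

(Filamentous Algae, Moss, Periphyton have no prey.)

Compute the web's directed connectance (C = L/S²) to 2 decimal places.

C = 0.16

The web has S = 13 species and L = 27 feeding links.
C = L / S² = 27 / 169 = 0.1598 ≈ 0.16.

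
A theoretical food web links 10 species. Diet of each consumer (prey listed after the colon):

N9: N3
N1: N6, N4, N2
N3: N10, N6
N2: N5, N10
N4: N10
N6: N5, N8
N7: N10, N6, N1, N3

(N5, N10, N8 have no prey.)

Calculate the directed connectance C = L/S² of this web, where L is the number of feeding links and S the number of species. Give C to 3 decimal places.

The web has S = 10 species and L = 15 feeding links.
C = L / S² = 15 / 100 = 0.1500 ≈ 0.150.

C = 0.150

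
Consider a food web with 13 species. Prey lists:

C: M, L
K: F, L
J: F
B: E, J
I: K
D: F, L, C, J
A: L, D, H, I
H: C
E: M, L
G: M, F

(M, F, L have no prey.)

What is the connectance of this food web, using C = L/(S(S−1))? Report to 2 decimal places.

The web has S = 13 species and L = 21 feeding links.
C = L / (S(S−1)) = 21 / 156 = 0.1346 ≈ 0.13.

C = 0.13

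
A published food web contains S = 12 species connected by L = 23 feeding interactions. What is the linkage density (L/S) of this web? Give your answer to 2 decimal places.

There are L = 23 links among S = 12 species.
L/S = 23/12 = 1.9167 ≈ 1.92.

L/S = 1.92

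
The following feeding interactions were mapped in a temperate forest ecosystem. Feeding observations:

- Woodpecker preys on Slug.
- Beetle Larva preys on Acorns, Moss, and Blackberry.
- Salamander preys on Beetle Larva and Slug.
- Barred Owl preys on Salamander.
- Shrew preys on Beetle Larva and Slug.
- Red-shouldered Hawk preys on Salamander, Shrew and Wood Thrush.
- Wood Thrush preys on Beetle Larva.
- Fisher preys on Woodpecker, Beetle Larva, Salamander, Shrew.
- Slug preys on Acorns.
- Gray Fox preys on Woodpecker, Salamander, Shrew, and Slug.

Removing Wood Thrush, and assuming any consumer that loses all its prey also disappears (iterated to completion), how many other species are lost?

Remove Wood Thrush.
Every predator of it retains at least one other prey: Red-shouldered Hawk still has Shrew, Salamander.
No consumer loses all prey, so no secondary extinctions occur.

0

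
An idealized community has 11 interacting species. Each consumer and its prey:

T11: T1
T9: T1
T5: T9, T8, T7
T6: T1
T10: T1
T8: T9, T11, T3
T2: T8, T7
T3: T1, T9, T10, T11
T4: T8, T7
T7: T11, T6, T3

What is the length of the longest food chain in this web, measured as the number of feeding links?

One longest chain: T1 → T9 → T3 → T8 → T4.
It has 5 species and 4 links.

4 links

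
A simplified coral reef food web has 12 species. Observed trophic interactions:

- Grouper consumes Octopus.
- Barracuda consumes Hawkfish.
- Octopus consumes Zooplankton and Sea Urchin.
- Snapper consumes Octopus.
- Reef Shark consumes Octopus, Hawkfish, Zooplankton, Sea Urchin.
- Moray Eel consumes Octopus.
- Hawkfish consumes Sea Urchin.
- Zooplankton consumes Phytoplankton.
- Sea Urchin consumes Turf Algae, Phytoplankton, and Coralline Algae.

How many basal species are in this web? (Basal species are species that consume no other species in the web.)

Basal species (no prey listed): Turf Algae, Phytoplankton, Coralline Algae.
Count: 3.

3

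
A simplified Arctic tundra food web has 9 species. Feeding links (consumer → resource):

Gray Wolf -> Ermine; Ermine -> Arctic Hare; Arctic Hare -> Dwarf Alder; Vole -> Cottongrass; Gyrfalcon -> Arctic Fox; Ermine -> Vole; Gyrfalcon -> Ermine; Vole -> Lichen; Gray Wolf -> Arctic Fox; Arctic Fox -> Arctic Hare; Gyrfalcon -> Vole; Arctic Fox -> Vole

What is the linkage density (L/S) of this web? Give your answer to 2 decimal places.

There are L = 12 links among S = 9 species.
L/S = 12/9 = 1.3333 ≈ 1.33.

L/S = 1.33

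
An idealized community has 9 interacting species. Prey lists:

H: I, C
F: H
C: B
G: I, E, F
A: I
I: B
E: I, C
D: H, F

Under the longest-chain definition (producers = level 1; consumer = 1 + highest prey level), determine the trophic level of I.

Trophic level 2

B is a producer → level 1.
I eats B → level 2.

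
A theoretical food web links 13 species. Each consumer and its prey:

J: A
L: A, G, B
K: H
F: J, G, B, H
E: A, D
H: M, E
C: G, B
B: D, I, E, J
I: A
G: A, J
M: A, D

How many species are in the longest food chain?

4 species

One longest chain: A → M → H → K.
It has 4 species and 3 links.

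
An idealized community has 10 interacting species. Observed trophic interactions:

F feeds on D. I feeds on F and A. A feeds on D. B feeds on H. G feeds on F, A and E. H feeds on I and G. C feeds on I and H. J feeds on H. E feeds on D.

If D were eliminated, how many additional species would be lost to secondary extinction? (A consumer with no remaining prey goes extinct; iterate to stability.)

Remove D.
Round 1: F (all prey gone), E (all prey gone), A (all prey gone) → extinct.
Round 2: G (all prey gone), I (all prey gone) → extinct.
Round 3: H (all prey gone) → extinct.
Round 4: C (all prey gone), J (all prey gone), B (all prey gone) → extinct.
No further losses. Total secondary extinctions: 9.

9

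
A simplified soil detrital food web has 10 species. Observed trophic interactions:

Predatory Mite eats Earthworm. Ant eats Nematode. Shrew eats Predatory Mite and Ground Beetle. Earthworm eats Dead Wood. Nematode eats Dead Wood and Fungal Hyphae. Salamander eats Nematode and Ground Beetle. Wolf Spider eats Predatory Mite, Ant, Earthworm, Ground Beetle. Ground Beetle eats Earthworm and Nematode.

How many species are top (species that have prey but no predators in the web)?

3

Top species (has prey, but nothing eats it): Shrew, Salamander, Wolf Spider.
Count: 3.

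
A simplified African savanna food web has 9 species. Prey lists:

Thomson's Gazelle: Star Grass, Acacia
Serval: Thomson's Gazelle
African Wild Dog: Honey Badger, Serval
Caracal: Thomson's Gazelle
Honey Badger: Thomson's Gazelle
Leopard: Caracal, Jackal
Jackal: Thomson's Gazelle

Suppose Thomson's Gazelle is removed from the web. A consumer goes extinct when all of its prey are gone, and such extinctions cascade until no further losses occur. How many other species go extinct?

Remove Thomson's Gazelle.
Round 1: Honey Badger (all prey gone), Caracal (all prey gone), Serval (all prey gone), Jackal (all prey gone) → extinct.
Round 2: African Wild Dog (all prey gone), Leopard (all prey gone) → extinct.
No further losses. Total secondary extinctions: 6.

6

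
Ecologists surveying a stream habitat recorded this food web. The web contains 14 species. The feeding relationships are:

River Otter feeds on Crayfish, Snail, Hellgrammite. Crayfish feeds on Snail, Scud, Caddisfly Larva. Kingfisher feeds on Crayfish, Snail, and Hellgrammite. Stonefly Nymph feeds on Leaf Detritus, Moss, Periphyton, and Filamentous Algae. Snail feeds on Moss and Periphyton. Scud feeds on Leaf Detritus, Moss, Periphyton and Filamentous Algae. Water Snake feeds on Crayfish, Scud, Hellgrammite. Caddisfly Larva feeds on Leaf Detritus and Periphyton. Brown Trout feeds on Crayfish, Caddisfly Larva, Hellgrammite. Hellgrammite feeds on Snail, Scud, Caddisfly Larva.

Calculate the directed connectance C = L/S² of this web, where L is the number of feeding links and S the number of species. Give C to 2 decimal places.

The web has S = 14 species and L = 30 feeding links.
C = L / S² = 30 / 196 = 0.1531 ≈ 0.15.

C = 0.15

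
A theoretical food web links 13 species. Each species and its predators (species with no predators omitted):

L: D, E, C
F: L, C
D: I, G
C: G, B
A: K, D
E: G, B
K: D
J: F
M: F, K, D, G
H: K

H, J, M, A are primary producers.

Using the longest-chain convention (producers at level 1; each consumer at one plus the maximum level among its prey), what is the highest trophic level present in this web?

Producers (level 1): H, J, M, A.
J → F → L → E → G gives G level 5.
No species has a prey at level 5, so no species reaches level 6.

5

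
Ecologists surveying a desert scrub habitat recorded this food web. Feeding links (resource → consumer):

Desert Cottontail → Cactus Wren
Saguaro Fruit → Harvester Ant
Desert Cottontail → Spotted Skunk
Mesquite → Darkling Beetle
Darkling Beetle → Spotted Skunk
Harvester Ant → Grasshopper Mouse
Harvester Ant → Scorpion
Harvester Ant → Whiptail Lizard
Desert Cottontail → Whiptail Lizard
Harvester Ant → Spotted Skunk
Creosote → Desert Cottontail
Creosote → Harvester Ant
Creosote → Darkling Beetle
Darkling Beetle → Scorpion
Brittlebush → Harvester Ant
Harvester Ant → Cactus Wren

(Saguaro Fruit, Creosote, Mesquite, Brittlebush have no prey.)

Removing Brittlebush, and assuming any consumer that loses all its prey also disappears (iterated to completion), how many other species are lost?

Remove Brittlebush.
Every predator of it retains at least one other prey: Harvester Ant still has Saguaro Fruit, Creosote.
No consumer loses all prey, so no secondary extinctions occur.

0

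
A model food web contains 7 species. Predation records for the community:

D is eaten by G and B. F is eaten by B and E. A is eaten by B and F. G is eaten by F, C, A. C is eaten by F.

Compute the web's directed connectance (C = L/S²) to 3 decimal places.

C = 0.204

The web has S = 7 species and L = 10 feeding links.
C = L / S² = 10 / 49 = 0.2041 ≈ 0.204.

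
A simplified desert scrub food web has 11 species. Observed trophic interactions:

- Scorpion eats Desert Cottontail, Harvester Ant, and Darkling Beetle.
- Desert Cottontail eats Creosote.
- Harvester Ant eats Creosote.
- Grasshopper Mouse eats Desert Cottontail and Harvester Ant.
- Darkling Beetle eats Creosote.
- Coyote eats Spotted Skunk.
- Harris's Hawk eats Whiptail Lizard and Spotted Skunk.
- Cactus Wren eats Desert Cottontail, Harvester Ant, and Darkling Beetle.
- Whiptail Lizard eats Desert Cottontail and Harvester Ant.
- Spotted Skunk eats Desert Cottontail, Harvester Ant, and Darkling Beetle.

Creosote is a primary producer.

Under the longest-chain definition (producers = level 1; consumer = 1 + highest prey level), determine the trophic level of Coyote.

Creosote is a producer → level 1.
Harvester Ant eats Creosote → level 2.
Spotted Skunk eats Harvester Ant (level 2); other prey at levels: Darkling Beetle 2, Desert Cottontail 2 → level 3.
Coyote eats Spotted Skunk → level 4.

Trophic level 4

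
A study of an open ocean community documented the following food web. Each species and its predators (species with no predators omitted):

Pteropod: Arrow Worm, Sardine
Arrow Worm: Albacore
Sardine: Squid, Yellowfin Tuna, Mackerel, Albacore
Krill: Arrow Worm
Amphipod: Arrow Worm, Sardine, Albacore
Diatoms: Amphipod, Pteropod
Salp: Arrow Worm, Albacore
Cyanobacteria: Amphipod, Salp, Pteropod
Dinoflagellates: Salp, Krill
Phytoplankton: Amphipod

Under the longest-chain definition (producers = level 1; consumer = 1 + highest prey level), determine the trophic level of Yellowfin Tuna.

Cyanobacteria is a producer → level 1.
Amphipod eats Cyanobacteria (level 1); other prey at levels: Diatoms 1, Phytoplankton 1 → level 2.
Sardine eats Amphipod (level 2); other prey at levels: Pteropod 2 → level 3.
Yellowfin Tuna eats Sardine → level 4.

Trophic level 4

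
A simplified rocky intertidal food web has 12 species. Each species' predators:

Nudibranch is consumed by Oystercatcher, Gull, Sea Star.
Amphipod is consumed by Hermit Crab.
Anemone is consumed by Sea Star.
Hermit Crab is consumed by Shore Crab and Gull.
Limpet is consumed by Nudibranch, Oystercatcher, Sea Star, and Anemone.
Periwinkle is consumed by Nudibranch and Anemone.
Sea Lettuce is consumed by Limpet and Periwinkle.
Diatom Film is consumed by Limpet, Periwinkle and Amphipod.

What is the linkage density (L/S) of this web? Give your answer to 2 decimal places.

L/S = 1.50

There are L = 18 links among S = 12 species.
L/S = 18/12 = 1.5000 ≈ 1.50.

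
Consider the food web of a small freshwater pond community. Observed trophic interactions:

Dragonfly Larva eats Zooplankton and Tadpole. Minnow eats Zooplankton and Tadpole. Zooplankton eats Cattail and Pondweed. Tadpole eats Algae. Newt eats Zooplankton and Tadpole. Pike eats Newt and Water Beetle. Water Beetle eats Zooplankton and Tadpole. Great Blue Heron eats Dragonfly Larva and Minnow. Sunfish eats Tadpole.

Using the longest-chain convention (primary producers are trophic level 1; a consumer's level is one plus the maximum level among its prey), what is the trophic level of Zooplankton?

Cattail is a producer → level 1.
Zooplankton eats Cattail (level 1); other prey at levels: Pondweed 1 → level 2.

Trophic level 2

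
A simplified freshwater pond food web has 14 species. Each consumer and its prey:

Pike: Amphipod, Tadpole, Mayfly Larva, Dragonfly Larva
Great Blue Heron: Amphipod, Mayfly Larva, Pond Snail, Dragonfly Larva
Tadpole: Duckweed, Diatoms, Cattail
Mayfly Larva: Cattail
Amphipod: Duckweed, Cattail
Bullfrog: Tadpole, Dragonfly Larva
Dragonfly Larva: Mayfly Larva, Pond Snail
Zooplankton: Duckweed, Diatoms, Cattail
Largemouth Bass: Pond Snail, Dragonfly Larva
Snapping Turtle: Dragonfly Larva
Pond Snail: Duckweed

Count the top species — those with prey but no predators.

6

Top species (has prey, but nothing eats it): Zooplankton, Great Blue Heron, Pike, Snapping Turtle, Bullfrog, Largemouth Bass.
Count: 6.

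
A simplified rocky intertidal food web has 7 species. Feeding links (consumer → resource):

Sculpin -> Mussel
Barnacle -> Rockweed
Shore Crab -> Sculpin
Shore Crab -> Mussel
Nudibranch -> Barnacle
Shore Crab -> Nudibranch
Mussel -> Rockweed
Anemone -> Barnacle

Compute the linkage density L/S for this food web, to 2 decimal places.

There are L = 8 links among S = 7 species.
L/S = 8/7 = 1.1429 ≈ 1.14.

L/S = 1.14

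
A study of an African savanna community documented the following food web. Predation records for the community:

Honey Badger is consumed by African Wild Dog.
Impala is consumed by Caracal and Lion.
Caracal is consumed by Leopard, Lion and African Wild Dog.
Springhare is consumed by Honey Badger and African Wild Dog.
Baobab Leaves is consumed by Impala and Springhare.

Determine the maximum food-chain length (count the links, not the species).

One longest chain: Baobab Leaves → Impala → Caracal → Leopard.
It has 4 species and 3 links.

3 links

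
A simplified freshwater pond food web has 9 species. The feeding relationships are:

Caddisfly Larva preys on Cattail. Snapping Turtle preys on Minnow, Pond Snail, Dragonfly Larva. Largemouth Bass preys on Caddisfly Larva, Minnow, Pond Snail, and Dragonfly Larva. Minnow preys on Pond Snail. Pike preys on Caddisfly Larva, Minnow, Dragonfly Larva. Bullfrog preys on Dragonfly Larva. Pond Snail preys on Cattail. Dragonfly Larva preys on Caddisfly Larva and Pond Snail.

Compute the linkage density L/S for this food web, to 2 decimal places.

L/S = 1.78

There are L = 16 links among S = 9 species.
L/S = 16/9 = 1.7778 ≈ 1.78.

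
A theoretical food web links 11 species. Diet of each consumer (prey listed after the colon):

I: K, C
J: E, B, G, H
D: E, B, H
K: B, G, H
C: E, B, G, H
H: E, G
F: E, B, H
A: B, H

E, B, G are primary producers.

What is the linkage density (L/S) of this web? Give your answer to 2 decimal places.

There are L = 23 links among S = 11 species.
L/S = 23/11 = 2.0909 ≈ 2.09.

L/S = 2.09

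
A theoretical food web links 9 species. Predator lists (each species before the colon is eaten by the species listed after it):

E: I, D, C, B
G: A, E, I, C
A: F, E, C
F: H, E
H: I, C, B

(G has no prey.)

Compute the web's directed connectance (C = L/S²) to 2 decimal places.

The web has S = 9 species and L = 16 feeding links.
C = L / S² = 16 / 81 = 0.1975 ≈ 0.20.

C = 0.20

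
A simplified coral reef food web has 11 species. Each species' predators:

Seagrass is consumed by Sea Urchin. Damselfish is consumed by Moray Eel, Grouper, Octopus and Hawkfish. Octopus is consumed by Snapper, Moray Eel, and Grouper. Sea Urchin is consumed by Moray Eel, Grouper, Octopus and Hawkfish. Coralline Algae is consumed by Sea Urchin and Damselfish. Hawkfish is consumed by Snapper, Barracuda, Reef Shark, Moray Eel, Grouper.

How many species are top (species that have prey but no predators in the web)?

Top species (has prey, but nothing eats it): Grouper, Snapper, Barracuda, Moray Eel, Reef Shark.
Count: 5.

5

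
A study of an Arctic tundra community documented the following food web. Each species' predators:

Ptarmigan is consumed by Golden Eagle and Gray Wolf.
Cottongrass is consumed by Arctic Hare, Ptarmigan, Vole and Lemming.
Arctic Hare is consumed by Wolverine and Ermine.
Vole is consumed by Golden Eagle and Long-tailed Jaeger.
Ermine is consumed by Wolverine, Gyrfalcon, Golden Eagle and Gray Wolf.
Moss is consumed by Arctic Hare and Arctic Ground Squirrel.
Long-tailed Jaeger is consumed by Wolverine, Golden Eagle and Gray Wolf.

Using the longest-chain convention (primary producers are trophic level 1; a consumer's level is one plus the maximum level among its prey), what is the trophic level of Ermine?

Cottongrass is a producer → level 1.
Arctic Hare eats Cottongrass (level 1); other prey at levels: Moss 1 → level 2.
Ermine eats Arctic Hare → level 3.

Trophic level 3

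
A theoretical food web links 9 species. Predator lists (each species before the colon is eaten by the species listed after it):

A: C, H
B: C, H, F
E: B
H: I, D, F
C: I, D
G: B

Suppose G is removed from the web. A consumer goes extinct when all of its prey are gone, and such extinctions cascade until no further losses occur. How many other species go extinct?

0

Remove G.
Every predator of it retains at least one other prey: B still has E.
No consumer loses all prey, so no secondary extinctions occur.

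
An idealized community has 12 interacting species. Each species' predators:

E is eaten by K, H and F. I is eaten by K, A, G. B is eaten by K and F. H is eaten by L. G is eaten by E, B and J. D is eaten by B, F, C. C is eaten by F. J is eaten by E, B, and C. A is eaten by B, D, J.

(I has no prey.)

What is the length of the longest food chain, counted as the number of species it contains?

6 species

One longest chain: I → G → J → E → H → L.
It has 6 species and 5 links.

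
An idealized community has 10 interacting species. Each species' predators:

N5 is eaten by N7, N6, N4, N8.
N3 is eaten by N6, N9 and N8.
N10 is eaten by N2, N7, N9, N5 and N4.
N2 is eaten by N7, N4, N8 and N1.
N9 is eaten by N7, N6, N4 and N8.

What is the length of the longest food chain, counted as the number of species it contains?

One longest chain: N10 → N5 → N8.
It has 3 species and 2 links.

3 species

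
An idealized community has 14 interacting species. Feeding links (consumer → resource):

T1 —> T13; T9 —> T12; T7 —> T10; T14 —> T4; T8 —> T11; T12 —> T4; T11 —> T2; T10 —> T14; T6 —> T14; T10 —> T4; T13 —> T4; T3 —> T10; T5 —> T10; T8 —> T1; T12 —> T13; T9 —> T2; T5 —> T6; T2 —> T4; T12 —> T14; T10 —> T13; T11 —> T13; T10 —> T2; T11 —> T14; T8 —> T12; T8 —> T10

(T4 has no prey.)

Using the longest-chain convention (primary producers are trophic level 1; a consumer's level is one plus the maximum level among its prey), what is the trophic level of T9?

Trophic level 4

T4 is a producer → level 1.
T14 eats T4 → level 2.
T12 eats T14 (level 2); other prey at levels: T4 1, T13 2 → level 3.
T9 eats T12 (level 3); other prey at levels: T2 2 → level 4.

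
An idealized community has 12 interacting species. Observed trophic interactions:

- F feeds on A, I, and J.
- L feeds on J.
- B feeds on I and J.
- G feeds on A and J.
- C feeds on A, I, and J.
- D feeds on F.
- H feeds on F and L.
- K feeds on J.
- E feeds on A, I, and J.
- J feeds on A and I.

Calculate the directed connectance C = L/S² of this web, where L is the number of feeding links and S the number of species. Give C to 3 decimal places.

C = 0.139

The web has S = 12 species and L = 20 feeding links.
C = L / S² = 20 / 144 = 0.1389 ≈ 0.139.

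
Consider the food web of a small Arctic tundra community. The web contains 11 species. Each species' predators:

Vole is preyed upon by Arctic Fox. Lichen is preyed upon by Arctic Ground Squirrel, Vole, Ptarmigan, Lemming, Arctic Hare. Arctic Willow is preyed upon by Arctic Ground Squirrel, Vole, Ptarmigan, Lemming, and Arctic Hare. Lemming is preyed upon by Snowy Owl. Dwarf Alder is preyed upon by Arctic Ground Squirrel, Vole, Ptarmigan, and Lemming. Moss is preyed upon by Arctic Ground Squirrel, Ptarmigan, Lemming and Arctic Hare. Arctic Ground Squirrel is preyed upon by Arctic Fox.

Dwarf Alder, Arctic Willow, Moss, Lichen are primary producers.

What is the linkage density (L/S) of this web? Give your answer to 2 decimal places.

There are L = 21 links among S = 11 species.
L/S = 21/11 = 1.9091 ≈ 1.91.

L/S = 1.91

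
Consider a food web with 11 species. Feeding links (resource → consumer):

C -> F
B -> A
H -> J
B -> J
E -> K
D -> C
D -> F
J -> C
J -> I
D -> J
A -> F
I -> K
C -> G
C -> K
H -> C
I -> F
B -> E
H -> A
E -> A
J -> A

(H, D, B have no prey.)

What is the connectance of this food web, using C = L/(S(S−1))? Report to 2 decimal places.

C = 0.18

The web has S = 11 species and L = 20 feeding links.
C = L / (S(S−1)) = 20 / 110 = 0.1818 ≈ 0.18.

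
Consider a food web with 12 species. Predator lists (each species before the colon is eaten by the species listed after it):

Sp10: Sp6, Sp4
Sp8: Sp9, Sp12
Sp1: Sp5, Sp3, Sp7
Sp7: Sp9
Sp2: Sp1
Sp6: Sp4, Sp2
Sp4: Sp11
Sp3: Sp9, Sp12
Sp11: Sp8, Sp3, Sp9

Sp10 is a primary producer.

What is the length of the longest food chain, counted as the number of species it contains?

One longest chain: Sp10 → Sp6 → Sp2 → Sp1 → Sp3 → Sp9.
It has 6 species and 5 links.

6 species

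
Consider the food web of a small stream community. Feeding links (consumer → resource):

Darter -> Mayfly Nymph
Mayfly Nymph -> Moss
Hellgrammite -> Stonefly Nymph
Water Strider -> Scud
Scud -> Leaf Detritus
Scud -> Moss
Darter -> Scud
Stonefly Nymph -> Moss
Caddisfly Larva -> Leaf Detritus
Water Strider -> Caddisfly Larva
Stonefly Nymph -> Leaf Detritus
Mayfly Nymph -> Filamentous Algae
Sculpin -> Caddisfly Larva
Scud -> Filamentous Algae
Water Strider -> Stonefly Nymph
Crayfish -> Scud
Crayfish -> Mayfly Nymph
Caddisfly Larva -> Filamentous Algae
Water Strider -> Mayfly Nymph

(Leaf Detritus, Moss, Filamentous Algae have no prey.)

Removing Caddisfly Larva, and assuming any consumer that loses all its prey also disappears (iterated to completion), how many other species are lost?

1

Remove Caddisfly Larva.
Round 1: Sculpin (all prey gone) → extinct.
No further losses. Total secondary extinctions: 1.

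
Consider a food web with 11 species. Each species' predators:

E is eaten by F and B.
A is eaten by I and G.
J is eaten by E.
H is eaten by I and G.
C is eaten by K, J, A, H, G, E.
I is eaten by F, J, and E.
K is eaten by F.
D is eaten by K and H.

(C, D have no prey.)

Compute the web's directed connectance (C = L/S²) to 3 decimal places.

C = 0.157

The web has S = 11 species and L = 19 feeding links.
C = L / S² = 19 / 121 = 0.1570 ≈ 0.157.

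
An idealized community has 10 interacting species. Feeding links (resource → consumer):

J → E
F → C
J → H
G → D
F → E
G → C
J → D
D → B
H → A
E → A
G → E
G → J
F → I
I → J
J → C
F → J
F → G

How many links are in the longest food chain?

4 links

One longest chain: F → G → J → E → A.
It has 5 species and 4 links.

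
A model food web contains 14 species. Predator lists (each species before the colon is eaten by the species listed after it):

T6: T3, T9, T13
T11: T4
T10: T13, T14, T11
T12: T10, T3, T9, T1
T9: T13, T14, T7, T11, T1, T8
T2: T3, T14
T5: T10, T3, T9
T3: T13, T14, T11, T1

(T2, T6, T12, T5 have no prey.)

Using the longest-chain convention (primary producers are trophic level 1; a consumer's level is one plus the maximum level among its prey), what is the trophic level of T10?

Trophic level 2

T12 is a producer → level 1.
T10 eats T12 (level 1); other prey at levels: T5 1 → level 2.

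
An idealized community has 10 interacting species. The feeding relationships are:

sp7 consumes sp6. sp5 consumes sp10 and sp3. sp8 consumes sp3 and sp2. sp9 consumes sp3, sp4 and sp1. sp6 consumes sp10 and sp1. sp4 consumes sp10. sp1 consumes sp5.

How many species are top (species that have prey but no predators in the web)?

3

Top species (has prey, but nothing eats it): sp8, sp9, sp7.
Count: 3.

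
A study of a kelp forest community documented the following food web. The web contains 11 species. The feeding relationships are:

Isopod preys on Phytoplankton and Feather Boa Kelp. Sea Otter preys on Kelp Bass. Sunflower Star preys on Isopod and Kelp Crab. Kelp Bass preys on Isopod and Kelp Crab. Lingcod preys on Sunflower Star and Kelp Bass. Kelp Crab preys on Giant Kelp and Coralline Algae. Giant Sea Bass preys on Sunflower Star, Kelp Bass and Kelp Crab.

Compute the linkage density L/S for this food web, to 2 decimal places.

L/S = 1.27

There are L = 14 links among S = 11 species.
L/S = 14/11 = 1.2727 ≈ 1.27.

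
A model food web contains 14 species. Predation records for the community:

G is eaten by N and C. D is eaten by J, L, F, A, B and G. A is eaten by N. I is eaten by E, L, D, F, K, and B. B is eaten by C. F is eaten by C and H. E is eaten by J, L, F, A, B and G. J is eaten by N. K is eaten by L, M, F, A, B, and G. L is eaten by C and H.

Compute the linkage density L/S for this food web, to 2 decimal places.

There are L = 33 links among S = 14 species.
L/S = 33/14 = 2.3571 ≈ 2.36.

L/S = 2.36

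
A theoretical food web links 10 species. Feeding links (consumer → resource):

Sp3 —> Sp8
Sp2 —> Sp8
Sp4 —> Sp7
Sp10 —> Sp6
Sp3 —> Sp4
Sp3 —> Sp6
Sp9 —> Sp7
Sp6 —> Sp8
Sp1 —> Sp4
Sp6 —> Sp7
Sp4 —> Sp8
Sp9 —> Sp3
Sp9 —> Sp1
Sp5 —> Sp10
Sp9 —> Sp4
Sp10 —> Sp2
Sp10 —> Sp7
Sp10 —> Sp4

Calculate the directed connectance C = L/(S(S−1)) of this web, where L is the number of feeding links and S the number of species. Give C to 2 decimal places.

The web has S = 10 species and L = 18 feeding links.
C = L / (S(S−1)) = 18 / 90 = 0.2000 ≈ 0.20.

C = 0.20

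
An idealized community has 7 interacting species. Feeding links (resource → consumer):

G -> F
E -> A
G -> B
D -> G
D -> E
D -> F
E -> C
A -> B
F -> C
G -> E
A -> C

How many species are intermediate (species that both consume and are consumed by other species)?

Intermediate species (has both prey and predators): G, E, F, A.
Count: 4.

4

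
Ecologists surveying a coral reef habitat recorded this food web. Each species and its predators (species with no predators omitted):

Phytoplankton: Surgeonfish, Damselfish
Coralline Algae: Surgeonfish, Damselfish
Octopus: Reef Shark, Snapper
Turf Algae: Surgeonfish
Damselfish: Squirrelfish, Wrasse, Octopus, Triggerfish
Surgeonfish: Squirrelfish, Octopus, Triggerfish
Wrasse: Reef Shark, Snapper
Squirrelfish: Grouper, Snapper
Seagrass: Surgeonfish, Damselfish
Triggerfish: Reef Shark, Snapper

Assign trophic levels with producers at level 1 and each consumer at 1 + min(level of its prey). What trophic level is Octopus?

Turf Algae is a producer → level 1.
Surgeonfish eats Turf Algae → level 2.
Octopus eats Surgeonfish → level 3.
No prey of Octopus is below level 2, so 3 is the minimum.

Trophic level 3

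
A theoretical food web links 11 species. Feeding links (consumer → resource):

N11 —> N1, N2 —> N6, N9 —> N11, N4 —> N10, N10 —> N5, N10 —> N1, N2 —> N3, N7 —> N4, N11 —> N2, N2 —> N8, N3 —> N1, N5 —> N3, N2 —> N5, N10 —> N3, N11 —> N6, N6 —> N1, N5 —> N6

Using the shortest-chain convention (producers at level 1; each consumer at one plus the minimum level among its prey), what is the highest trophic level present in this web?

4

Producers (level 1): N8, N1.
Following each consumer down to its lowest-level prey: N1 → N10 → N4 → N7 (levels 1 through 4).
All prey of N7 (N4 3) are at level 3 or above, so N7 is at level 1 + 3 = 4.
Every consumer has at least one prey at level 3 or below, so none exceeds level 4.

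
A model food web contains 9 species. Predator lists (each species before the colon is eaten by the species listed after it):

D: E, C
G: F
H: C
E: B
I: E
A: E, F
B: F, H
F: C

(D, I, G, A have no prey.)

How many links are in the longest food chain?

One longest chain: D → E → B → F → C.
It has 5 species and 4 links.

4 links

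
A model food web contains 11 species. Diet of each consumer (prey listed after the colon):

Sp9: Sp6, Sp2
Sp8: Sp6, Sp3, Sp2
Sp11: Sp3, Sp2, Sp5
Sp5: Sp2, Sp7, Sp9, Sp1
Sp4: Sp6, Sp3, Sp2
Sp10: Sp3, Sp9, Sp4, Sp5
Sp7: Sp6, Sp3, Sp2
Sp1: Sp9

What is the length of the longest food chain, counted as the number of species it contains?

5 species

One longest chain: Sp6 → Sp9 → Sp1 → Sp5 → Sp10.
It has 5 species and 4 links.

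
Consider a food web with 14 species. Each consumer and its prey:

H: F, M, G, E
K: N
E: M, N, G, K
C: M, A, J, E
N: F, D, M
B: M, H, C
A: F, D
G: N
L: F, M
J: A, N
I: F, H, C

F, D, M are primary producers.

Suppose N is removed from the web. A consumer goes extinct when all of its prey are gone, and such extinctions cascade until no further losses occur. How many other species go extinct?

2

Remove N.
Round 1: G (all prey gone), K (all prey gone) → extinct.
No further losses. Total secondary extinctions: 2.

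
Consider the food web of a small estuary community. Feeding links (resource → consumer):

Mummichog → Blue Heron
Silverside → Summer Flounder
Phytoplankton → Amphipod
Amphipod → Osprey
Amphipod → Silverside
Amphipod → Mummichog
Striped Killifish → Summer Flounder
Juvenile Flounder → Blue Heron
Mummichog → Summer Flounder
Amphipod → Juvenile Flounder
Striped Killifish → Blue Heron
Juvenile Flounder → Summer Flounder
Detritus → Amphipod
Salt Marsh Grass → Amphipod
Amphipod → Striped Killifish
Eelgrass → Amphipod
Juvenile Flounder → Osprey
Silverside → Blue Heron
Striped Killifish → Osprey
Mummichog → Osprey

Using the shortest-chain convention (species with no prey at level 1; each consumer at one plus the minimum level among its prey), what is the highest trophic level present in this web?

Basal resources (level 1): Eelgrass, Salt Marsh Grass, Phytoplankton, Detritus.
Following each consumer down to its lowest-level prey: Eelgrass → Amphipod → Juvenile Flounder → Summer Flounder (levels 1 through 4).
All prey of Summer Flounder (Juvenile Flounder 3, Striped Killifish 3, Mummichog 3, Silverside 3) are at level 3 or above, so Summer Flounder is at level 1 + 3 = 4.
Every consumer has at least one prey at level 3 or below, so none exceeds level 4.

4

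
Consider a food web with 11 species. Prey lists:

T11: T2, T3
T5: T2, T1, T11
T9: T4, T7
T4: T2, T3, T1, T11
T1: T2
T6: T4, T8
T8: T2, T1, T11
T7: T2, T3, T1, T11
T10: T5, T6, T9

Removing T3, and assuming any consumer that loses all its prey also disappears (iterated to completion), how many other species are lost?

0

Remove T3.
Every predator of it retains at least one other prey: T11 still has T2; T4 still has T2, T1, T11; T7 still has T2, T1, T11.
No consumer loses all prey, so no secondary extinctions occur.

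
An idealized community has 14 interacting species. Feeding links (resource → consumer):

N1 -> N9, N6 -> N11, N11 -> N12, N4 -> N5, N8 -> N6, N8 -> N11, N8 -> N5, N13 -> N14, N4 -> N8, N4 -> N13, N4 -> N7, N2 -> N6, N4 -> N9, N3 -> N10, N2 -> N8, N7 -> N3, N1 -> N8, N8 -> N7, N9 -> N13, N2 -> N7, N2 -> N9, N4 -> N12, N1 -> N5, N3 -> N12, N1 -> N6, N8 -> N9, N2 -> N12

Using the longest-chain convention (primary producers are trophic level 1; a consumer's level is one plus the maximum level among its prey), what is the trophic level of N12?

N4 is a producer → level 1.
N8 eats N4 (level 1); other prey at levels: N1 1, N2 1 → level 2.
N7 eats N8 (level 2); other prey at levels: N4 1, N2 1 → level 3.
N3 eats N7 → level 4.
N12 eats N3 (level 4); other prey at levels: N4 1, N2 1, N11 4 → level 5.

Trophic level 5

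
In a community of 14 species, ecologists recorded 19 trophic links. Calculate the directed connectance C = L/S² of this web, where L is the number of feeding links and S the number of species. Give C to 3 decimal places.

The web has S = 14 species and L = 19 feeding links.
C = L / S² = 19 / 196 = 0.0969 ≈ 0.097.

C = 0.097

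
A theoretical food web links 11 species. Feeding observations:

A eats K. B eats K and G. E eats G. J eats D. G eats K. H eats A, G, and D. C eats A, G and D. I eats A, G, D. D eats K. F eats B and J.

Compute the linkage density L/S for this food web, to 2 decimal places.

L/S = 1.64

There are L = 18 links among S = 11 species.
L/S = 18/11 = 1.6364 ≈ 1.64.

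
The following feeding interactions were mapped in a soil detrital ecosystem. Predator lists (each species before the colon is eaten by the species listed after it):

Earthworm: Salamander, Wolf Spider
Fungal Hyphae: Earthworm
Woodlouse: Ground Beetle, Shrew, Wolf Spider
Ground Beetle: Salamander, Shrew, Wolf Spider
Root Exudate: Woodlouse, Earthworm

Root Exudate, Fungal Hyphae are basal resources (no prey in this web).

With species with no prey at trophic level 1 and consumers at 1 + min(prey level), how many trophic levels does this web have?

Basal resources (level 1): Root Exudate, Fungal Hyphae.
Following each consumer down to its lowest-level prey: Root Exudate → Woodlouse → Ground Beetle (levels 1 through 3).
All prey of Ground Beetle (Woodlouse 2) are at level 2 or above, so Ground Beetle is at level 1 + 2 = 3.
Every consumer has at least one prey at level 2 or below, so none exceeds level 3.

3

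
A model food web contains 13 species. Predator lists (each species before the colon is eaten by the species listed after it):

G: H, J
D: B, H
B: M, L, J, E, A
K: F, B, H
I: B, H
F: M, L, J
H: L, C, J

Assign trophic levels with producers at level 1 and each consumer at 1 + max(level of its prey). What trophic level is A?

K is a producer → level 1.
B eats K (level 1); other prey at levels: D 1, I 1 → level 2.
A eats B → level 3.

Trophic level 3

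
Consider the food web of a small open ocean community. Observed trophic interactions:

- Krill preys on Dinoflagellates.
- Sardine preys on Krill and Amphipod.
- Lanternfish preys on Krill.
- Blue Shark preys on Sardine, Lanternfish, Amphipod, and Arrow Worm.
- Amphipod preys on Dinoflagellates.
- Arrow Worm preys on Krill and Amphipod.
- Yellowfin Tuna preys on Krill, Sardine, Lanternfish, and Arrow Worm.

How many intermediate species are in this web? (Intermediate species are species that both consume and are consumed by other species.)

5

Intermediate species (has both prey and predators): Krill, Amphipod, Arrow Worm, Lanternfish, Sardine.
Count: 5.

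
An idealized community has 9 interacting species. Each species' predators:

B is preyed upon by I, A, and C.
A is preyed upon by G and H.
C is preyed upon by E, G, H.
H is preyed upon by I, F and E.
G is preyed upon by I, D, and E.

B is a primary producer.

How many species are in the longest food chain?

One longest chain: B → C → G → D.
It has 4 species and 3 links.

4 species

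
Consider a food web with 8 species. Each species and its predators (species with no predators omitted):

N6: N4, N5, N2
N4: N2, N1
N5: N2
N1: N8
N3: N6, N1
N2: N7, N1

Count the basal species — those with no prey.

Basal species (no prey listed): N3.
Count: 1.

1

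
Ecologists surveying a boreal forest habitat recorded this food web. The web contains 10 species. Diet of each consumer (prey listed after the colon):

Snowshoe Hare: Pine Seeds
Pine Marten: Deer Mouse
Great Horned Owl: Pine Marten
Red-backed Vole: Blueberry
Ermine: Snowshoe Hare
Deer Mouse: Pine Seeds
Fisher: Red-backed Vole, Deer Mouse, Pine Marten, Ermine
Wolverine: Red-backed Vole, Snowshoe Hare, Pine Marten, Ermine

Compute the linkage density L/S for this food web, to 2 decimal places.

There are L = 14 links among S = 10 species.
L/S = 14/10 = 1.4000 ≈ 1.40.

L/S = 1.40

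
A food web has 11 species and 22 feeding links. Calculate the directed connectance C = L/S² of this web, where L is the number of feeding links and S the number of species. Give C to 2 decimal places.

The web has S = 11 species and L = 22 feeding links.
C = L / S² = 22 / 121 = 0.1818 ≈ 0.18.

C = 0.18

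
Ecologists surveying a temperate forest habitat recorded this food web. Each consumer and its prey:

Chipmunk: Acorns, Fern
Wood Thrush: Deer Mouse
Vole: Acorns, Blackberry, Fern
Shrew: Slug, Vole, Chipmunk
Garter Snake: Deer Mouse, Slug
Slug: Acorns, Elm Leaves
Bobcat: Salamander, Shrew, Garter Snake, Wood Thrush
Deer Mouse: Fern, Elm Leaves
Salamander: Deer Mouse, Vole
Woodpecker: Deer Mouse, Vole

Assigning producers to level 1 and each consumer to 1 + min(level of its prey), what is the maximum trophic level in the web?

Producers (level 1): Acorns, Blackberry, Fern, Elm Leaves.
Following each consumer down to its lowest-level prey: Fern → Deer Mouse → Salamander → Bobcat (levels 1 through 4).
All prey of Bobcat (Salamander 3, Shrew 3, Garter Snake 3, Wood Thrush 3) are at level 3 or above, so Bobcat is at level 1 + 3 = 4.
Every consumer has at least one prey at level 3 or below, so none exceeds level 4.

4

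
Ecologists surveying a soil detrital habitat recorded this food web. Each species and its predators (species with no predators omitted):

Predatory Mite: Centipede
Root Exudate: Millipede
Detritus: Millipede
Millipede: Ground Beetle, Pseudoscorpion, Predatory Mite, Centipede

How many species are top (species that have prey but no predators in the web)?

Top species (has prey, but nothing eats it): Ground Beetle, Pseudoscorpion, Centipede.
Count: 3.

3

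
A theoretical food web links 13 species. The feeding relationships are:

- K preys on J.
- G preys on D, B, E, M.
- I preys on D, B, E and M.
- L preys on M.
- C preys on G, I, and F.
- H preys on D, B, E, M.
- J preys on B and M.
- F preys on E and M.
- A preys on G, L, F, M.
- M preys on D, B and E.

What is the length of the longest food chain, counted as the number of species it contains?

4 species

One longest chain: B → M → F → A.
It has 4 species and 3 links.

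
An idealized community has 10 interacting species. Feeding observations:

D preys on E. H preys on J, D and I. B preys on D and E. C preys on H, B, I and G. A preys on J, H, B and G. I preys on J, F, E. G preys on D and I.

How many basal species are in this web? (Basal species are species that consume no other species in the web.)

Basal species (no prey listed): E, F, J.
Count: 3.

3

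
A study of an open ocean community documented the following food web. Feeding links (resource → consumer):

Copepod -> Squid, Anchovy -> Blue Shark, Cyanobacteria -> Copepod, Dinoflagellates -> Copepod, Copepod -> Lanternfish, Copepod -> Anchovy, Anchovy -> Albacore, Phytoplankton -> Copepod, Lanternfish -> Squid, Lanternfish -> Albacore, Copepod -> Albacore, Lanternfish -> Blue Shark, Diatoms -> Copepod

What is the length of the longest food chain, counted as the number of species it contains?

4 species

One longest chain: Cyanobacteria → Copepod → Lanternfish → Blue Shark.
It has 4 species and 3 links.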